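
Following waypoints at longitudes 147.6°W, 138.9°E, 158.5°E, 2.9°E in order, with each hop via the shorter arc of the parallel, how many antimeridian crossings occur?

Leg 1: -147.6° → +138.9°, shortest Δλ = -73.5° (west) — crosses 180°.
Leg 2: +138.9° → +158.5°, shortest Δλ = 19.6° (east) — does not cross 180°.
Leg 3: +158.5° → +2.9°, shortest Δλ = -155.6° (west) — does not cross 180°.
Total crossings: 1.

1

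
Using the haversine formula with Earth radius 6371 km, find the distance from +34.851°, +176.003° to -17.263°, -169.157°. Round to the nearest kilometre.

6003 km

Δλ = -169.157 − 176.003 = -345.160°; wrapped into (−180°, 180°]: 14.840°.
Δφ = -17.263 − 34.851 = -52.114°.
a = sin²(Δφ/2) + cos φ₁ · cos φ₂ · sin²(Δλ/2) = 0.206024.
c = 2·atan2(√a, √(1−a)) = 0.94227 rad → d = 6371·c ≈ 6003.21 km.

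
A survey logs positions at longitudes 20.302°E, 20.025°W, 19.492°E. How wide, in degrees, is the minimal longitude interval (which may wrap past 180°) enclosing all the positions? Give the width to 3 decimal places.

Sort the longitudes: -20.025°, +19.492°, +20.302°.
Eastward gaps between consecutive values (wrapping around): 39.517°, 0.810°, 319.673°.
Largest gap = 319.673° ⇒ minimal covering band is its complement: 360° − 319.673° = 40.327°.
Band runs from -20.025° eastward to +20.302°.

40.327°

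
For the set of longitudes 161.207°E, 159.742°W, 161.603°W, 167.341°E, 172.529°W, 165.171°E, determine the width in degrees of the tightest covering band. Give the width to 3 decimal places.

39.051°

Sort the longitudes: -172.529°, -161.603°, -159.742°, +161.207°, +165.171°, +167.341°.
Eastward gaps between consecutive values (wrapping around): 10.926°, 1.861°, 320.949°, 3.964°, 2.170°, 20.130°.
Largest gap = 320.949° ⇒ minimal covering band is its complement: 360° − 320.949° = 39.051°.
Band runs from +161.207° eastward to -159.742°, crossing the antimeridian.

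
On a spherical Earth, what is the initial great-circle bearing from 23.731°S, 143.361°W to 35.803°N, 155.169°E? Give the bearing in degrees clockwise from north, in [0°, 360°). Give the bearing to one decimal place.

Δλ = 155.169 − -143.361 = 298.530°; wrapped into (−180°, 180°]: -61.470°.
θ = atan2( sin Δλ · cos φ₂ , cos φ₁ · sin φ₂ − sin φ₁ · cos φ₂ · cos Δλ )
  = atan2(-0.71255, 0.69143) = -45.862° → normalised to [0°, 360°): 314.138°.

314.1°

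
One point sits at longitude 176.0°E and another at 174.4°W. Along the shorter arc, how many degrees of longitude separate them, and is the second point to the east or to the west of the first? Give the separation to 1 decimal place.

Raw difference: -174.4 − 176.0 = -350.4°.
Normalise into (−180°, 180°]: -350.4° + 360° = 9.6°.
Positive ⇒ the second point lies to the east; separation 9.6°.

9.6° east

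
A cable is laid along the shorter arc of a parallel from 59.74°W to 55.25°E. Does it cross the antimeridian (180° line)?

No

Signed shortest Δλ = ((55.25 − -59.74 + 180) mod 360) − 180 = 114.99°.
Going east by 114.99° from -59.74° reaches +55.25° without touching 180°.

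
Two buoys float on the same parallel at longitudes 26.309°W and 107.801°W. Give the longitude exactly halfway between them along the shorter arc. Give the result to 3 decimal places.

67.055°W

Signed shortest Δλ from -26.309° to -107.801° is -81.492°.
Midpoint longitude = -26.309° + (-81.492°)/2 = -26.309° − 40.746° = -67.055°.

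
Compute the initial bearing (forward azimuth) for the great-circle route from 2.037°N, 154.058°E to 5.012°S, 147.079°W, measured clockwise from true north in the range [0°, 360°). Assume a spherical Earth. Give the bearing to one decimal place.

97.1°

Δλ = -147.079 − 154.058 = -301.137°; wrapped into (−180°, 180°]: 58.863°.
θ = atan2( sin Δλ · cos φ₂ , cos φ₁ · sin φ₂ − sin φ₁ · cos φ₂ · cos Δλ )
  = atan2(0.85266, -0.10562) = 97.061° → normalised to [0°, 360°): 97.061°.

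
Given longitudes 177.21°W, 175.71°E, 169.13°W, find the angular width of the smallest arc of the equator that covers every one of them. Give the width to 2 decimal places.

Sort the longitudes: -177.21°, -169.13°, +175.71°.
Eastward gaps between consecutive values (wrapping around): 8.08°, 344.84°, 7.08°.
Largest gap = 344.84° ⇒ minimal covering band is its complement: 360° − 344.84° = 15.16°.
Band runs from +175.71° eastward to -169.13°, crossing the antimeridian.

15.16°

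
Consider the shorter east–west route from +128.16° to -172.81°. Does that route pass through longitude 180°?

Naïve |-172.81 − 128.16| = 300.97° > 180°, so the shorter arc goes the other way round — across 180°.
Signed shortest Δλ = ((-172.81 − 128.16 + 180) mod 360) − 180 = 59.03°.
Going east by 59.03° from +128.16° passes through 180° before reaching -172.81°.

Yes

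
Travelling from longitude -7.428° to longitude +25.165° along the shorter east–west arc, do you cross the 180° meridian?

Signed shortest Δλ = ((25.165 − -7.428 + 180) mod 360) − 180 = 32.593°.
Going east by 32.593° from -7.428° reaches +25.165° without touching 180°.

No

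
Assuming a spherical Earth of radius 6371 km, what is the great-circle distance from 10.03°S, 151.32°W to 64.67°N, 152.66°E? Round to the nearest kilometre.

Δλ = 152.66 − -151.32 = 303.98°; wrapped into (−180°, 180°]: -56.02°.
Δφ = 64.67 − -10.03 = 74.70°.
a = sin²(Δφ/2) + cos φ₁ · cos φ₂ · sin²(Δλ/2) = 0.460979.
c = 2·atan2(√a, √(1−a)) = 1.49267 rad → d = 6371·c ≈ 9509.83 km.

9510 km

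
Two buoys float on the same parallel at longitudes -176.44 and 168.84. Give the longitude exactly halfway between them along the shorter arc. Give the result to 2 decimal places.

Signed shortest Δλ from -176.44° to +168.84° is -14.72°.
Midpoint longitude = -176.44° + (-14.72°)/2 = -176.44° − 7.36° = -183.80°.
Normalise into (−180°, 180°]: +176.20°.
(The naïve average (-176.44 + +168.84)/2 = -3.8° is on the wrong side of the globe.)

+176.20°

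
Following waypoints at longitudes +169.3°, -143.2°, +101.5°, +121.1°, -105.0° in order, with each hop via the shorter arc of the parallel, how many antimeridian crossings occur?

Leg 1: +169.3° → -143.2°, shortest Δλ = 47.5° (east) — crosses 180°.
Leg 2: -143.2° → +101.5°, shortest Δλ = -115.3° (west) — crosses 180°.
Leg 3: +101.5° → +121.1°, shortest Δλ = 19.6° (east) — does not cross 180°.
Leg 4: +121.1° → -105.0°, shortest Δλ = 133.9° (east) — crosses 180°.
Total crossings: 3.

3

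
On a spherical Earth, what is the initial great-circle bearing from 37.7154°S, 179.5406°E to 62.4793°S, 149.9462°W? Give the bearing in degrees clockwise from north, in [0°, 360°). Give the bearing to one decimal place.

Δλ = -149.9462 − 179.5406 = -329.4868°; wrapped into (−180°, 180°]: 30.5132°.
θ = atan2( sin Δλ · cos φ₂ , cos φ₁ · sin φ₂ − sin φ₁ · cos φ₂ · cos Δλ )
  = atan2(0.23461, -0.45803) = 152.878° → normalised to [0°, 360°): 152.878°.

152.9°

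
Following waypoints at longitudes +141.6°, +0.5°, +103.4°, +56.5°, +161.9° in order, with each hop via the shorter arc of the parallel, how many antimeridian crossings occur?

0

Leg 1: +141.6° → +0.5°, shortest Δλ = -141.1° (west) — does not cross 180°.
Leg 2: +0.5° → +103.4°, shortest Δλ = 102.9° (east) — does not cross 180°.
Leg 3: +103.4° → +56.5°, shortest Δλ = -46.9° (west) — does not cross 180°.
Leg 4: +56.5° → +161.9°, shortest Δλ = 105.4° (east) — does not cross 180°.
Total crossings: 0.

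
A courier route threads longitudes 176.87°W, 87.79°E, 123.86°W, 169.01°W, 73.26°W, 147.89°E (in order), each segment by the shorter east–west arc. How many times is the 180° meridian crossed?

Leg 1: -176.87° → +87.79°, shortest Δλ = -95.34° (west) — crosses 180°.
Leg 2: +87.79° → -123.86°, shortest Δλ = 148.35° (east) — crosses 180°.
Leg 3: -123.86° → -169.01°, shortest Δλ = -45.15° (west) — does not cross 180°.
Leg 4: -169.01° → -73.26°, shortest Δλ = 95.75° (east) — does not cross 180°.
Leg 5: -73.26° → +147.89°, shortest Δλ = -138.85° (west) — crosses 180°.
Total crossings: 3.

3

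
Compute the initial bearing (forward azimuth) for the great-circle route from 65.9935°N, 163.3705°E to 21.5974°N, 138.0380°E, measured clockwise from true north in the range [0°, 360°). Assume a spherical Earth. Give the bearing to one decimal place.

212.8°

Δλ = 138.0380 − 163.3705 = -25.3325°.
θ = atan2( sin Δλ · cos φ₂ , cos φ₁ · sin φ₂ − sin φ₁ · cos φ₂ · cos Δλ )
  = atan2(-0.39783, -0.61794) = -147.226° → normalised to [0°, 360°): 212.774°.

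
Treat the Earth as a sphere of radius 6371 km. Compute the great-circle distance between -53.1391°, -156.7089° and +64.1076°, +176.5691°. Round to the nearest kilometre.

13239 km

Δλ = 176.5691 − -156.7089 = 333.2780°; wrapped into (−180°, 180°]: -26.7220°.
Δφ = 64.1076 − -53.1391 = 117.2467°.
a = sin²(Δφ/2) + cos φ₁ · cos φ₂ · sin²(Δλ/2) = 0.742900.
c = 2·atan2(√a, √(1−a)) = 2.07807 rad → d = 6371·c ≈ 13239.41 km.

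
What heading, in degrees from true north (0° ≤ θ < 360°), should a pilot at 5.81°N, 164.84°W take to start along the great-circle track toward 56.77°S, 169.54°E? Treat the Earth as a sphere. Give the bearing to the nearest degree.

195°

Δλ = 169.54 − -164.84 = 334.38°; wrapped into (−180°, 180°]: -25.62°.
θ = atan2( sin Δλ · cos φ₂ , cos φ₁ · sin φ₂ − sin φ₁ · cos φ₂ · cos Δλ )
  = atan2(-0.23696, -0.88220) = -164.965° → normalised to [0°, 360°): 195.035°.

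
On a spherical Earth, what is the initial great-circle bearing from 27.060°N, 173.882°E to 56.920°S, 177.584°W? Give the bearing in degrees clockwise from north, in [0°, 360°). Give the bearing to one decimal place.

175.3°

Δλ = -177.584 − 173.882 = -351.466°; wrapped into (−180°, 180°]: 8.534°.
θ = atan2( sin Δλ · cos φ₂ , cos φ₁ · sin φ₂ − sin φ₁ · cos φ₂ · cos Δλ )
  = atan2(0.08100, -0.99174) = 175.331° → normalised to [0°, 360°): 175.331°.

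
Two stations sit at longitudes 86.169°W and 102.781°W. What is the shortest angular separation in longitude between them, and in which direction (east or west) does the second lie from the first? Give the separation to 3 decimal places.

16.612° west

Raw difference: -102.781 − -86.169 = -16.612°.
Normalise into (−180°, 180°]: -16.612° stays -16.612°.
Negative ⇒ the second point lies to the west; separation 16.612°.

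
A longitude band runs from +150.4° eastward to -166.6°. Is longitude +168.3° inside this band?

Yes

Band width going east from +150.4° to -166.6°: ((-166.6 − 150.4) mod 360) = 43.0°.
Offset of +168.3° east of the west edge: ((168.3 − 150.4) mod 360) = 17.9°.
17.9° ≤ 43.0° ⇒ inside.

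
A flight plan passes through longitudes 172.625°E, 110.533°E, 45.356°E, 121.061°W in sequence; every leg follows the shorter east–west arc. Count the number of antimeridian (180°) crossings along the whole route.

Leg 1: +172.625° → +110.533°, shortest Δλ = -62.092° (west) — does not cross 180°.
Leg 2: +110.533° → +45.356°, shortest Δλ = -65.177° (west) — does not cross 180°.
Leg 3: +45.356° → -121.061°, shortest Δλ = -166.417° (west) — does not cross 180°.
Total crossings: 0.

0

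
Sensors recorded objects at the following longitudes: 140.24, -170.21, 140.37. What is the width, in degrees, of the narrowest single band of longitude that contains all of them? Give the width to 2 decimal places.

Sort the longitudes: -170.21°, +140.24°, +140.37°.
Eastward gaps between consecutive values (wrapping around): 310.45°, 0.13°, 49.42°.
Largest gap = 310.45° ⇒ minimal covering band is its complement: 360° − 310.45° = 49.55°.
Band runs from +140.24° eastward to -170.21°, crossing the antimeridian.

49.55°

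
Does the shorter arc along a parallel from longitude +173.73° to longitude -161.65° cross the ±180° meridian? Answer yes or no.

Naïve |-161.65 − 173.73| = 335.38° > 180°, so the shorter arc goes the other way round — across 180°.
Signed shortest Δλ = ((-161.65 − 173.73 + 180) mod 360) − 180 = 24.62°.
Going east by 24.62° from +173.73° passes through 180° before reaching -161.65°.

Yes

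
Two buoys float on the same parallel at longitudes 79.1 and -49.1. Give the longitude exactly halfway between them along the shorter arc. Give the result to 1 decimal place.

Signed shortest Δλ from +79.1° to -49.1° is -128.2°.
Midpoint longitude = +79.1° + (-128.2°)/2 = +79.1° − 64.1° = +15.0°.

+15.0°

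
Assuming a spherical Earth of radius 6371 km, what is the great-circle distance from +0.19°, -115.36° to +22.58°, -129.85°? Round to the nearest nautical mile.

1589 nmi

Δλ = -129.85 − -115.36 = -14.49°.
Δφ = 22.58 − 0.19 = 22.39°.
a = sin²(Δφ/2) + cos φ₁ · cos φ₂ · sin²(Δλ/2) = 0.052379.
c = 2·atan2(√a, √(1−a)) = 0.46182 rad → d = 6371·c ≈ 2942.27 km ≈ 1588.70 nmi.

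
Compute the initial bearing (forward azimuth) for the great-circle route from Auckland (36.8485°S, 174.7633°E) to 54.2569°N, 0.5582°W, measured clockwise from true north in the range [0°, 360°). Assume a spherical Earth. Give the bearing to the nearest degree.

Δλ = -0.5582 − 174.7633 = -175.3215°.
θ = atan2( sin Δλ · cos φ₂ , cos φ₁ · sin φ₂ − sin φ₁ · cos φ₂ · cos Δλ )
  = atan2(-0.04765, 0.30035) = -9.014° → normalised to [0°, 360°): 350.986°.

351°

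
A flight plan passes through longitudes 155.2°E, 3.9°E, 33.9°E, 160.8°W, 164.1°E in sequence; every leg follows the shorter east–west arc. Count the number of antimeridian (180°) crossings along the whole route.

Leg 1: +155.2° → +3.9°, shortest Δλ = -151.3° (west) — does not cross 180°.
Leg 2: +3.9° → +33.9°, shortest Δλ = 30.0° (east) — does not cross 180°.
Leg 3: +33.9° → -160.8°, shortest Δλ = 165.3° (east) — crosses 180°.
Leg 4: -160.8° → +164.1°, shortest Δλ = -35.1° (west) — crosses 180°.
Total crossings: 2.

2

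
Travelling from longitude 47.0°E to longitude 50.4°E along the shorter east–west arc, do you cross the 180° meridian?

No

Signed shortest Δλ = ((50.4 − 47.0 + 180) mod 360) − 180 = 3.4°.
Going east by 3.4° from +47.0° reaches +50.4° without touching 180°.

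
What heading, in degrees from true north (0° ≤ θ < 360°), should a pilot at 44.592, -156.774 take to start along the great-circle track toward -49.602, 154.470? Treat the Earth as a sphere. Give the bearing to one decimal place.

Δλ = 154.470 − -156.774 = 311.244°; wrapped into (−180°, 180°]: -48.756°.
θ = atan2( sin Δλ · cos φ₂ , cos φ₁ · sin φ₂ − sin φ₁ · cos φ₂ · cos Δλ )
  = atan2(-0.48731, -0.84229) = -149.948° → normalised to [0°, 360°): 210.052°.

210.1°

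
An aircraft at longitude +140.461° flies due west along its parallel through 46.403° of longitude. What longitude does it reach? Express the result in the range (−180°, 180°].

Start at +140.461°; shift −46.403° → +94.058°.
+94.058° already lies in (−180°, 180°].

+94.058°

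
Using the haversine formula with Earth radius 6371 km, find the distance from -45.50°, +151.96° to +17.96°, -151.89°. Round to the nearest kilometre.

Δλ = -151.89 − 151.96 = -303.85°; wrapped into (−180°, 180°]: 56.15°.
Δφ = 17.96 − -45.50 = 63.46°.
a = sin²(Δφ/2) + cos φ₁ · cos φ₂ · sin²(Δλ/2) = 0.424268.
c = 2·atan2(√a, √(1−a)) = 1.41875 rad → d = 6371·c ≈ 9038.84 km.

9039 km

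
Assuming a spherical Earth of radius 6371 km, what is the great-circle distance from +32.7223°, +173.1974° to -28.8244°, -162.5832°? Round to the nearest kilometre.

Δλ = -162.5832 − 173.1974 = -335.7806°; wrapped into (−180°, 180°]: 24.2194°.
Δφ = -28.8244 − 32.7223 = -61.5467°.
a = sin²(Δφ/2) + cos φ₁ · cos φ₂ · sin²(Δλ/2) = 0.294217.
c = 2·atan2(√a, √(1−a)) = 1.14662 rad → d = 6371·c ≈ 7305.14 km.

7305 km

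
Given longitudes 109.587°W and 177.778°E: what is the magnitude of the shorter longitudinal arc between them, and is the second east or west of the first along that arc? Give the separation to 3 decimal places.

Raw difference: 177.778 − -109.587 = 287.365°.
Normalise into (−180°, 180°]: 287.365° − 360° = -72.635°.
Negative ⇒ the second point lies to the west; separation 72.635°.

72.635° west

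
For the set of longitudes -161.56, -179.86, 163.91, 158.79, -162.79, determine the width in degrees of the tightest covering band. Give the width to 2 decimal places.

Sort the longitudes: -179.86°, -162.79°, -161.56°, +158.79°, +163.91°.
Eastward gaps between consecutive values (wrapping around): 17.07°, 1.23°, 320.35°, 5.12°, 16.23°.
Largest gap = 320.35° ⇒ minimal covering band is its complement: 360° − 320.35° = 39.65°.
Band runs from +158.79° eastward to -161.56°, crossing the antimeridian.

39.65°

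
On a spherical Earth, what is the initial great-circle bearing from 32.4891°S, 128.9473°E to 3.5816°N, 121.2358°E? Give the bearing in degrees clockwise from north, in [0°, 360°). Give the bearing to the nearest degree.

Δλ = 121.2358 − 128.9473 = -7.7115°.
θ = atan2( sin Δλ · cos φ₂ , cos φ₁ · sin φ₂ − sin φ₁ · cos φ₂ · cos Δλ )
  = atan2(-0.13392, 0.58393) = -12.917° → normalised to [0°, 360°): 347.083°.

347°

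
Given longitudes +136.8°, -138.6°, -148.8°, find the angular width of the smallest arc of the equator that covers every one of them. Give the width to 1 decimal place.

84.6°

Sort the longitudes: -148.8°, -138.6°, +136.8°.
Eastward gaps between consecutive values (wrapping around): 10.2°, 275.4°, 74.4°.
Largest gap = 275.4° ⇒ minimal covering band is its complement: 360° − 275.4° = 84.6°.
Band runs from +136.8° eastward to -138.6°, crossing the antimeridian.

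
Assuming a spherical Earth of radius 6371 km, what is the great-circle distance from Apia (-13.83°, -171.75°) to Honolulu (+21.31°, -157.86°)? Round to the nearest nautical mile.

2263 nmi

Δλ = -157.86 − -171.75 = 13.89°.
Δφ = 21.31 − -13.83 = 35.14°.
a = sin²(Δφ/2) + cos φ₁ · cos φ₂ · sin²(Δλ/2) = 0.104352.
c = 2·atan2(√a, √(1−a)) = 0.65787 rad → d = 6371·c ≈ 4191.30 km ≈ 2263.12 nmi.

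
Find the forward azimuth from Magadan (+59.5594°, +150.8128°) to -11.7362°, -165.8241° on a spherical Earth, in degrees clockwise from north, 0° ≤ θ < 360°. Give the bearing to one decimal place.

136.8°

Δλ = -165.8241 − 150.8128 = -316.6369°; wrapped into (−180°, 180°]: 43.3631°.
θ = atan2( sin Δλ · cos φ₂ , cos φ₁ · sin φ₂ − sin φ₁ · cos φ₂ · cos Δλ )
  = atan2(0.67227, -0.71675) = 136.834° → normalised to [0°, 360°): 136.834°.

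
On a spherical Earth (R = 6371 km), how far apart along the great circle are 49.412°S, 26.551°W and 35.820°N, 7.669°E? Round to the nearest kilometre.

Δλ = 7.669 − -26.551 = 34.220°.
Δφ = 35.820 − -49.412 = 85.232°.
a = sin²(Δφ/2) + cos φ₁ · cos φ₂ · sin²(Δλ/2) = 0.504104.
c = 2·atan2(√a, √(1−a)) = 1.57900 rad → d = 6371·c ≈ 10059.83 km.

10060 km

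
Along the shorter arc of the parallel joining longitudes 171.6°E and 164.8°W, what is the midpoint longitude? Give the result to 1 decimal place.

176.6°W

Signed shortest Δλ from +171.6° to -164.8° is +23.6°.
Midpoint longitude = +171.6° + (+23.6°)/2 = +171.6° + 11.8° = +183.4°.
Normalise into (−180°, 180°]: -176.6°.
(The naïve average (+171.6 + -164.8)/2 = 3.4° is on the wrong side of the globe.)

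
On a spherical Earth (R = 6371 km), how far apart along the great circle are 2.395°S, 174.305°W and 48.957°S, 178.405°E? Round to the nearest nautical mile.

Δλ = 178.405 − -174.305 = 352.710°; wrapped into (−180°, 180°]: -7.290°.
Δφ = -48.957 − -2.395 = -46.562°.
a = sin²(Δφ/2) + cos φ₁ · cos φ₂ · sin²(Δλ/2) = 0.158867.
c = 2·atan2(√a, √(1−a)) = 0.81994 rad → d = 6371·c ≈ 5223.83 km ≈ 2820.64 nmi.

2821 nmi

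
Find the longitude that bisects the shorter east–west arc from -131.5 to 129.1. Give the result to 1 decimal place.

Signed shortest Δλ from -131.5° to +129.1° is -99.4°.
Midpoint longitude = -131.5° + (-99.4°)/2 = -131.5° − 49.7° = -181.2°.
Normalise into (−180°, 180°]: +178.8°.
(The naïve average (-131.5 + +129.1)/2 = -1.2° is on the wrong side of the globe.)

+178.8°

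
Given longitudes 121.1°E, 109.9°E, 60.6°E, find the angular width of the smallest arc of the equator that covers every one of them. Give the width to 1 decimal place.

60.5°

Sort the longitudes: +60.6°, +109.9°, +121.1°.
Eastward gaps between consecutive values (wrapping around): 49.3°, 11.2°, 299.5°.
Largest gap = 299.5° ⇒ minimal covering band is its complement: 360° − 299.5° = 60.5°.
Band runs from +60.6° eastward to +121.1°.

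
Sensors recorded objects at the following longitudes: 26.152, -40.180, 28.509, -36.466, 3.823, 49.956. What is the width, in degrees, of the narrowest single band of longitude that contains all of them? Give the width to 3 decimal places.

Sort the longitudes: -40.180°, -36.466°, +3.823°, +26.152°, +28.509°, +49.956°.
Eastward gaps between consecutive values (wrapping around): 3.714°, 40.289°, 22.329°, 2.357°, 21.447°, 269.864°.
Largest gap = 269.864° ⇒ minimal covering band is its complement: 360° − 269.864° = 90.136°.
Band runs from -40.180° eastward to +49.956°.

90.136°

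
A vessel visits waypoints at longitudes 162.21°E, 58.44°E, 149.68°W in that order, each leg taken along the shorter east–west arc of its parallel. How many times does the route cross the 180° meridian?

Leg 1: +162.21° → +58.44°, shortest Δλ = -103.77° (west) — does not cross 180°.
Leg 2: +58.44° → -149.68°, shortest Δλ = 151.88° (east) — crosses 180°.
Total crossings: 1.

1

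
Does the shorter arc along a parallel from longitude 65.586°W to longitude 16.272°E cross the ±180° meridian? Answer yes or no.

Signed shortest Δλ = ((16.272 − -65.586 + 180) mod 360) − 180 = 81.858°.
Going east by 81.858° from -65.586° reaches +16.272° without touching 180°.

No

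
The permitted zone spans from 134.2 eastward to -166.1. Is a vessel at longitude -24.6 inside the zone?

No

Band width going east from +134.2° to -166.1°: ((-166.1 − 134.2) mod 360) = 59.7°.
Offset of -24.6° east of the west edge: ((-24.6 − 134.2) mod 360) = 201.2°.
201.2° > 59.7° ⇒ outside.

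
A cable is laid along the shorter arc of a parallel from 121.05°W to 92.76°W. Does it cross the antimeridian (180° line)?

Signed shortest Δλ = ((-92.76 − -121.05 + 180) mod 360) − 180 = 28.29°.
Going east by 28.29° from -121.05° reaches -92.76° without touching 180°.

No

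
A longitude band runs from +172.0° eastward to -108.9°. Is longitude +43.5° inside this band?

Band width going east from +172.0° to -108.9°: ((-108.9 − 172.0) mod 360) = 79.1°.
Offset of +43.5° east of the west edge: ((43.5 − 172.0) mod 360) = 231.5°.
231.5° > 79.1° ⇒ outside.

No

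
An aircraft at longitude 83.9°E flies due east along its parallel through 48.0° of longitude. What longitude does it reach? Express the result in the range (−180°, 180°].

131.9°E

Start at +83.9°; shift +48.0° → +131.9°.
+131.9° already lies in (−180°, 180°].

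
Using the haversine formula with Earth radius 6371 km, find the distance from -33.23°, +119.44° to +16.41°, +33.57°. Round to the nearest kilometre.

Δλ = 33.57 − 119.44 = -85.87°.
Δφ = 16.41 − -33.23 = 49.64°.
a = sin²(Δφ/2) + cos φ₁ · cos φ₂ · sin²(Δλ/2) = 0.548513.
c = 2·atan2(√a, √(1−a)) = 1.66798 rad → d = 6371·c ≈ 10626.67 km.

10627 km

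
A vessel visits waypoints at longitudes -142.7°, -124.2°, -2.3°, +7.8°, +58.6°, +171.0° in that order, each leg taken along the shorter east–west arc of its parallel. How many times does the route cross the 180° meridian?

Leg 1: -142.7° → -124.2°, shortest Δλ = 18.5° (east) — does not cross 180°.
Leg 2: -124.2° → -2.3°, shortest Δλ = 121.9° (east) — does not cross 180°.
Leg 3: -2.3° → +7.8°, shortest Δλ = 10.1° (east) — does not cross 180°.
Leg 4: +7.8° → +58.6°, shortest Δλ = 50.8° (east) — does not cross 180°.
Leg 5: +58.6° → +171.0°, shortest Δλ = 112.4° (east) — does not cross 180°.
Total crossings: 0.

0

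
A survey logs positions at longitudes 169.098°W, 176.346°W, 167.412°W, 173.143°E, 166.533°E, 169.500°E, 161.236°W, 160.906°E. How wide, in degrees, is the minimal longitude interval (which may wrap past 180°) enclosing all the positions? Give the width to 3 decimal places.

37.858°

Sort the longitudes: -176.346°, -169.098°, -167.412°, -161.236°, +160.906°, +166.533°, +169.500°, +173.143°.
Eastward gaps between consecutive values (wrapping around): 7.248°, 1.686°, 6.176°, 322.142°, 5.627°, 2.967°, 3.643°, 10.511°.
Largest gap = 322.142° ⇒ minimal covering band is its complement: 360° − 322.142° = 37.858°.
Band runs from +160.906° eastward to -161.236°, crossing the antimeridian.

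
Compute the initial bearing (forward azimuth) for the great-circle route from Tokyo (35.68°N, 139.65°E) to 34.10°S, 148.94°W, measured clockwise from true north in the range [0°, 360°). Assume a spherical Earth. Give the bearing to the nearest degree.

Δλ = -148.94 − 139.65 = -288.59°; wrapped into (−180°, 180°]: 71.41°.
θ = atan2( sin Δλ · cos φ₂ , cos φ₁ · sin φ₂ − sin φ₁ · cos φ₂ · cos Δλ )
  = atan2(0.78486, -0.60937) = 127.826° → normalised to [0°, 360°): 127.826°.

128°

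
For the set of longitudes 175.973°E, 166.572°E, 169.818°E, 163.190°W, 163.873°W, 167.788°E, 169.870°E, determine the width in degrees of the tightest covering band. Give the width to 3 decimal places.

30.238°

Sort the longitudes: -163.873°, -163.190°, +166.572°, +167.788°, +169.818°, +169.870°, +175.973°.
Eastward gaps between consecutive values (wrapping around): 0.683°, 329.762°, 1.216°, 2.030°, 0.052°, 6.103°, 20.154°.
Largest gap = 329.762° ⇒ minimal covering band is its complement: 360° − 329.762° = 30.238°.
Band runs from +166.572° eastward to -163.190°, crossing the antimeridian.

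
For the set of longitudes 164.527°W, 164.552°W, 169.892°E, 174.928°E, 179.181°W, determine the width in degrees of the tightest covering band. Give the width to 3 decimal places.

25.581°

Sort the longitudes: -179.181°, -164.552°, -164.527°, +169.892°, +174.928°.
Eastward gaps between consecutive values (wrapping around): 14.629°, 0.025°, 334.419°, 5.036°, 5.891°.
Largest gap = 334.419° ⇒ minimal covering band is its complement: 360° − 334.419° = 25.581°.
Band runs from +169.892° eastward to -164.527°, crossing the antimeridian.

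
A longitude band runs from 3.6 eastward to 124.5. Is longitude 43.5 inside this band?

Yes

Band width going east from +3.6° to +124.5°: ((124.5 − 3.6) mod 360) = 120.9°.
Offset of +43.5° east of the west edge: ((43.5 − 3.6) mod 360) = 39.9°.
39.9° ≤ 120.9° ⇒ inside.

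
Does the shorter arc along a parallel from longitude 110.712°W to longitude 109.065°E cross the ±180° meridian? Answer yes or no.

Yes

Naïve |109.065 − -110.712| = 219.777° > 180°, so the shorter arc goes the other way round — across 180°.
Signed shortest Δλ = ((109.065 − -110.712 + 180) mod 360) − 180 = -140.223°.
Going west by 140.223° from -110.712° passes through 180° before reaching +109.065°.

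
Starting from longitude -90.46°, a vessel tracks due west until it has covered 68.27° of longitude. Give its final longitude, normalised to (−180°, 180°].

Start at -90.46°; shift −68.27° → -158.73°.
-158.73° already lies in (−180°, 180°].

-158.73°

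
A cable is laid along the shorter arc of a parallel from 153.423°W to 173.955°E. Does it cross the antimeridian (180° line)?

Naïve |173.955 − -153.423| = 327.378° > 180°, so the shorter arc goes the other way round — across 180°.
Signed shortest Δλ = ((173.955 − -153.423 + 180) mod 360) − 180 = -32.622°.
Going west by 32.622° from -153.423° passes through 180° before reaching +173.955°.

Yes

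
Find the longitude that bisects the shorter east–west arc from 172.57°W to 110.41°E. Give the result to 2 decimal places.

Signed shortest Δλ from -172.57° to +110.41° is -77.02°.
Midpoint longitude = -172.57° + (-77.02°)/2 = -172.57° − 38.51° = -211.08°.
Normalise into (−180°, 180°]: +148.92°.
(The naïve average (-172.57 + +110.41)/2 = -31.08° is on the wrong side of the globe.)

148.92°E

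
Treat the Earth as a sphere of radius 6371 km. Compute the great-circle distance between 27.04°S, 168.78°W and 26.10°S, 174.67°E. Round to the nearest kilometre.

Δλ = 174.67 − -168.78 = 343.45°; wrapped into (−180°, 180°]: -16.55°.
Δφ = -26.10 − -27.04 = 0.94°.
a = sin²(Δφ/2) + cos φ₁ · cos φ₂ · sin²(Δλ/2) = 0.016636.
c = 2·atan2(√a, √(1−a)) = 0.25868 rad → d = 6371·c ≈ 1648.06 km.

1648 km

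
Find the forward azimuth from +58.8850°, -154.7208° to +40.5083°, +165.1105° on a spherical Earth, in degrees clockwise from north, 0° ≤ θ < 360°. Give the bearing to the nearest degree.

252°

Δλ = 165.1105 − -154.7208 = 319.8313°; wrapped into (−180°, 180°]: -40.1687°.
θ = atan2( sin Δλ · cos φ₂ , cos φ₁ · sin φ₂ − sin φ₁ · cos φ₂ · cos Δλ )
  = atan2(-0.49043, -0.16174) = -108.252° → normalised to [0°, 360°): 251.748°.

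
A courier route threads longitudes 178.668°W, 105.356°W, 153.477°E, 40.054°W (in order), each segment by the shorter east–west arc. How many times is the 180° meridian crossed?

2

Leg 1: -178.668° → -105.356°, shortest Δλ = 73.312° (east) — does not cross 180°.
Leg 2: -105.356° → +153.477°, shortest Δλ = -101.167° (west) — crosses 180°.
Leg 3: +153.477° → -40.054°, shortest Δλ = 166.469° (east) — crosses 180°.
Total crossings: 2.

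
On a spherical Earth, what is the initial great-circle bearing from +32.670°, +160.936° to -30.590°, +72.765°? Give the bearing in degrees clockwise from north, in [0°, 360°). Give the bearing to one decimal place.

Δλ = 72.765 − 160.936 = -88.171°.
θ = atan2( sin Δλ · cos φ₂ , cos φ₁ · sin φ₂ − sin φ₁ · cos φ₂ · cos Δλ )
  = atan2(-0.86039, -0.44321) = -117.254° → normalised to [0°, 360°): 242.746°.

242.7°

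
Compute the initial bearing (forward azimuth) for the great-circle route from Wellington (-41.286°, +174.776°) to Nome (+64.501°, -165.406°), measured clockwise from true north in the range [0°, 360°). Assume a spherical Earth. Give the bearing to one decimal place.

Δλ = -165.406 − 174.776 = -340.182°; wrapped into (−180°, 180°]: 19.818°.
θ = atan2( sin Δλ · cos φ₂ , cos φ₁ · sin φ₂ − sin φ₁ · cos φ₂ · cos Δλ )
  = atan2(0.14595, 0.94546) = 8.776° → normalised to [0°, 360°): 8.776°.

8.8°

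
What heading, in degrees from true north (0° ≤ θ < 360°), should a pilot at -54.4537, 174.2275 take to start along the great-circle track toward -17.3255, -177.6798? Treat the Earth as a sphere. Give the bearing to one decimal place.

Δλ = -177.6798 − 174.2275 = -351.9073°; wrapped into (−180°, 180°]: 8.0927°.
θ = atan2( sin Δλ · cos φ₂ , cos φ₁ · sin φ₂ − sin φ₁ · cos φ₂ · cos Δλ )
  = atan2(0.13439, 0.59587) = 12.709° → normalised to [0°, 360°): 12.709°.

12.7°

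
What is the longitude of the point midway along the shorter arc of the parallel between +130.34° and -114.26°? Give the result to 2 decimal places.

Signed shortest Δλ from +130.34° to -114.26° is +115.40°.
Midpoint longitude = +130.34° + (+115.40°)/2 = +130.34° + 57.70° = +188.04°.
Normalise into (−180°, 180°]: -171.96°.
(The naïve average (+130.34 + -114.26)/2 = 8.04° is on the wrong side of the globe.)

-171.96°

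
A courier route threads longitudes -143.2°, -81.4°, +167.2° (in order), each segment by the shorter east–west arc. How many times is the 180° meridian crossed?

1

Leg 1: -143.2° → -81.4°, shortest Δλ = 61.8° (east) — does not cross 180°.
Leg 2: -81.4° → +167.2°, shortest Δλ = -111.4° (west) — crosses 180°.
Total crossings: 1.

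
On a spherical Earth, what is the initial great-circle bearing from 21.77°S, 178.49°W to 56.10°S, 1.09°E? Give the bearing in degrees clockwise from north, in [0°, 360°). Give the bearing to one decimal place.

Δλ = 1.09 − -178.49 = 179.58°.
θ = atan2( sin Δλ · cos φ₂ , cos φ₁ · sin φ₂ − sin φ₁ · cos φ₂ · cos Δλ )
  = atan2(0.00409, -0.97767) = 179.760° → normalised to [0°, 360°): 179.760°.

179.8°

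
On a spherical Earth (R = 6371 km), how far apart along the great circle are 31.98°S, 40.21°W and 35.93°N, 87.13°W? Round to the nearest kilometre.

8994 km

Δλ = -87.13 − -40.21 = -46.92°.
Δφ = 35.93 − -31.98 = 67.91°.
a = sin²(Δφ/2) + cos φ₁ · cos φ₂ · sin²(Δλ/2) = 0.420827.
c = 2·atan2(√a, √(1−a)) = 1.41178 rad → d = 6371·c ≈ 8994.46 km.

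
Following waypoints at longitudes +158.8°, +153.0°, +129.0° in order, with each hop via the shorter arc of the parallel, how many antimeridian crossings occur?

0

Leg 1: +158.8° → +153.0°, shortest Δλ = -5.8° (west) — does not cross 180°.
Leg 2: +153.0° → +129.0°, shortest Δλ = -24.0° (west) — does not cross 180°.
Total crossings: 0.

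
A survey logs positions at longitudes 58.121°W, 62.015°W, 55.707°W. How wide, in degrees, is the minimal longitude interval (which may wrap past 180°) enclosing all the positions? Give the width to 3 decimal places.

6.308°

Sort the longitudes: -62.015°, -58.121°, -55.707°.
Eastward gaps between consecutive values (wrapping around): 3.894°, 2.414°, 353.692°.
Largest gap = 353.692° ⇒ minimal covering band is its complement: 360° − 353.692° = 6.308°.
Band runs from -62.015° eastward to -55.707°.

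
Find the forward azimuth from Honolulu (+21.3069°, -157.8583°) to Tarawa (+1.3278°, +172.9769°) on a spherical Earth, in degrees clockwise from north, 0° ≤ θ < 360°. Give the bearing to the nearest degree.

Δλ = 172.9769 − -157.8583 = 330.8352°; wrapped into (−180°, 180°]: -29.1648°.
θ = atan2( sin Δλ · cos φ₂ , cos φ₁ · sin φ₂ − sin φ₁ · cos φ₂ · cos Δλ )
  = atan2(-0.48719, -0.29562) = -121.249° → normalised to [0°, 360°): 238.751°.

239°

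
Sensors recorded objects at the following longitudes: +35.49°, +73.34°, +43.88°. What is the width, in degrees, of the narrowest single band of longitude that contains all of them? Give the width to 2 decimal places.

Sort the longitudes: +35.49°, +43.88°, +73.34°.
Eastward gaps between consecutive values (wrapping around): 8.39°, 29.46°, 322.15°.
Largest gap = 322.15° ⇒ minimal covering band is its complement: 360° − 322.15° = 37.85°.
Band runs from +35.49° eastward to +73.34°.

37.85°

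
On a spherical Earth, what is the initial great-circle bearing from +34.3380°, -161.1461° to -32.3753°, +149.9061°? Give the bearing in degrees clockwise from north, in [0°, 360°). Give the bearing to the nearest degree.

Δλ = 149.9061 − -161.1461 = 311.0522°; wrapped into (−180°, 180°]: -48.9478°.
θ = atan2( sin Δλ · cos φ₂ , cos φ₁ · sin φ₂ − sin φ₁ · cos φ₂ · cos Δλ )
  = atan2(-0.63689, -0.75501) = -139.851° → normalised to [0°, 360°): 220.149°.

220°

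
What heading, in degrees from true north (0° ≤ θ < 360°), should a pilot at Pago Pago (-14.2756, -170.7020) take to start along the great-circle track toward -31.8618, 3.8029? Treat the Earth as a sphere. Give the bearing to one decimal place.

173.6°

Δλ = 3.8029 − -170.7020 = 174.5049°.
θ = atan2( sin Δλ · cos φ₂ , cos φ₁ · sin φ₂ − sin φ₁ · cos φ₂ · cos Δλ )
  = atan2(0.08133, -0.72004) = 173.556° → normalised to [0°, 360°): 173.556°.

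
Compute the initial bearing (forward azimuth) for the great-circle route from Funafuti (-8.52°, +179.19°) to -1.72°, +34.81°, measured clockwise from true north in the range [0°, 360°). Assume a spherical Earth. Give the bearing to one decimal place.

Δλ = 34.81 − 179.19 = -144.38°.
θ = atan2( sin Δλ · cos φ₂ , cos φ₁ · sin φ₂ − sin φ₁ · cos φ₂ · cos Δλ )
  = atan2(-0.58214, -0.15006) = -104.455° → normalised to [0°, 360°): 255.545°.

255.5°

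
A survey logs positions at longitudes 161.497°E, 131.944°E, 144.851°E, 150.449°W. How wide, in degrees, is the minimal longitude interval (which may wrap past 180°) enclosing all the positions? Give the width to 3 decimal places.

Sort the longitudes: -150.449°, +131.944°, +144.851°, +161.497°.
Eastward gaps between consecutive values (wrapping around): 282.393°, 12.907°, 16.646°, 48.054°.
Largest gap = 282.393° ⇒ minimal covering band is its complement: 360° − 282.393° = 77.607°.
Band runs from +131.944° eastward to -150.449°, crossing the antimeridian.

77.607°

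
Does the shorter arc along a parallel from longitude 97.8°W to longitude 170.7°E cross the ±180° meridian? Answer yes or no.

Naïve |170.7 − -97.8| = 268.5° > 180°, so the shorter arc goes the other way round — across 180°.
Signed shortest Δλ = ((170.7 − -97.8 + 180) mod 360) − 180 = -91.5°.
Going west by 91.5° from -97.8° passes through 180° before reaching +170.7°.

Yes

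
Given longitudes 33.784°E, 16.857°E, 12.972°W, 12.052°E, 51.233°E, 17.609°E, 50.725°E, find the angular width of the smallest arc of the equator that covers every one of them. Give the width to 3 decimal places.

Sort the longitudes: -12.972°, +12.052°, +16.857°, +17.609°, +33.784°, +50.725°, +51.233°.
Eastward gaps between consecutive values (wrapping around): 25.024°, 4.805°, 0.752°, 16.175°, 16.941°, 0.508°, 295.795°.
Largest gap = 295.795° ⇒ minimal covering band is its complement: 360° − 295.795° = 64.205°.
Band runs from -12.972° eastward to +51.233°.

64.205°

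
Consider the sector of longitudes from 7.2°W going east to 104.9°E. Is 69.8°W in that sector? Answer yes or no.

No

Band width going east from -7.2° to +104.9°: ((104.9 − -7.2) mod 360) = 112.1°.
Offset of -69.8° east of the west edge: ((-69.8 − -7.2) mod 360) = 297.4°.
297.4° > 112.1° ⇒ outside.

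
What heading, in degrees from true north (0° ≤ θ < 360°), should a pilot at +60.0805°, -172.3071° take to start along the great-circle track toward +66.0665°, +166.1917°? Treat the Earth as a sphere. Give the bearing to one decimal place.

Δλ = 166.1917 − -172.3071 = 338.4988°; wrapped into (−180°, 180°]: -21.5012°.
θ = atan2( sin Δλ · cos φ₂ , cos φ₁ · sin φ₂ − sin φ₁ · cos φ₂ · cos Δλ )
  = atan2(-0.14869, 0.12875) = -49.110° → normalised to [0°, 360°): 310.890°.

310.9°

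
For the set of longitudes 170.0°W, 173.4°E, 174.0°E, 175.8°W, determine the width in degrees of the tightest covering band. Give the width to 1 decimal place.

Sort the longitudes: -175.8°, -170.0°, +173.4°, +174.0°.
Eastward gaps between consecutive values (wrapping around): 5.8°, 343.4°, 0.6°, 10.2°.
Largest gap = 343.4° ⇒ minimal covering band is its complement: 360° − 343.4° = 16.6°.
Band runs from +173.4° eastward to -170.0°, crossing the antimeridian.

16.6°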